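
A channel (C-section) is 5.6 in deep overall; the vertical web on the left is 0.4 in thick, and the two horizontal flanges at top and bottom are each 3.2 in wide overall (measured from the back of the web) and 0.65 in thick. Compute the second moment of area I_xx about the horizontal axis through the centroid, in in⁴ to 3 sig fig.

Treat the section as a set of non-overlapping primitives; coordinates are from the bounding-box lower-left.
Web: 0.4 × 5.6, A = 2.24 in², y = 2.8 in, Ī = 5.8539 in⁴.
Top flange (beyond web): 2.8 × 0.65, A = 1.82 in², y = 5.275 in, Ī = 0.064079 in⁴.
Bottom flange (beyond web): 2.8 × 0.65, A = 1.82 in², y = 0.325 in, Ī = 0.064079 in⁴.
By symmetry the centroid is at mid-height, ȳ = 2.8 in.
Transfer each piece to the horizontal axis through the centroid using Ī + A·d² with d = y − 2.8:
  web: d = 0 in → contributes +5.8539 in⁴
  top flange (beyond web): d = 2.475 in → contributes +11.213 in⁴
  bottom flange (beyond web): d = -2.475 in → contributes +11.213 in⁴
Total I = 28.279 in⁴.

I_xx ≈ 28.3 in⁴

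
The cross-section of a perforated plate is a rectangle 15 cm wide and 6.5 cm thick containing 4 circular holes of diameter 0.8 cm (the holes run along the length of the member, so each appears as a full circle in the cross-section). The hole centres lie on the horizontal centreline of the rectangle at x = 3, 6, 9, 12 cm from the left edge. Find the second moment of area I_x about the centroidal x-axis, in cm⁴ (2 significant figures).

I_x ≈ 340 cm⁴

Split into non-overlapping primitives; take the origin at the lower-left of the bounding box.
Plate: 15 × 6.5, A = 97.5 cm², y = 3.25 cm, Ī = 343.3 cm⁴.
Hole 1 (subtracted): ⌀0.8, A = 0.5027 cm², y = 3.25 cm, Ī = 0.02011 cm⁴.
Hole 2 (subtracted): ⌀0.8, A = 0.5027 cm², y = 3.25 cm, Ī = 0.02011 cm⁴.
Hole 3 (subtracted): ⌀0.8, A = 0.5027 cm², y = 3.25 cm, Ī = 0.02011 cm⁴.
Hole 4 (subtracted): ⌀0.8, A = 0.5027 cm², y = 3.25 cm, Ī = 0.02011 cm⁴.
By symmetry the centroid is at mid-height, ȳ = 3.25 cm.
All pieces are centred on the centroidal x-axis, so I = ΣĪ (holes subtracted) = 343.2 cm⁴.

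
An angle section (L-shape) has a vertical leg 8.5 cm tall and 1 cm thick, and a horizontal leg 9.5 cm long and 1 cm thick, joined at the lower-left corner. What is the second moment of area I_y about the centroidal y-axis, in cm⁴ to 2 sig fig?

I_y ≈ 150 cm⁴

Treat the section as a set of non-overlapping primitives; coordinates are from the bounding-box lower-left.
Vertical leg: 1 × 8.5, A = 8.5 cm², x = 0.5 cm, Ī = 0.7083 cm⁴.
Horizontal leg (remainder): 8.5 × 1, A = 8.5 cm², x = 5.25 cm, Ī = 51.18 cm⁴.
Centroid: x̄ = ΣA·x / ΣA = 2.875 cm.
Transfer each piece to the centroidal y-axis using Ī + A·d² with d = x − 2.875:
  vertical leg: d = -2.375 cm → contributes +48.65 cm⁴
  horizontal leg (remainder): d = 2.375 cm → contributes +99.12 cm⁴
Total I = 147.8 cm⁴.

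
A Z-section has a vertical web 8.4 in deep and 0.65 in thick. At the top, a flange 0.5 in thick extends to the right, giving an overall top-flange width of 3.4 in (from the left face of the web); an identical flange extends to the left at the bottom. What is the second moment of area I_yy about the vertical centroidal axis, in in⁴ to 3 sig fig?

I_yy ≈ 9.87 in⁴

Split into non-overlapping primitives; take the origin at the lower-left of the bounding box.
Web: 0.65 × 8.4, A = 5.46 in², x = 3.075 in, Ī = 0.19224 in⁴.
Top flange (beyond web): 2.75 × 0.5, A = 1.375 in², x = 4.775 in, Ī = 0.86654 in⁴.
Bottom flange (beyond web): 2.75 × 0.5, A = 1.375 in², x = 1.375 in, Ī = 0.86654 in⁴.
Centroid: x̄ = ΣA·x / ΣA = 3.075 in.
Transfer each piece to the vertical centroidal axis using Ī + A·d² with d = x − 3.075:
  web: d = 0 in → contributes +0.19224 in⁴
  top flange (beyond web): d = 1.7 in → contributes +4.8403 in⁴
  bottom flange (beyond web): d = -1.7 in → contributes +4.8403 in⁴
Total I = 9.8728 in⁴.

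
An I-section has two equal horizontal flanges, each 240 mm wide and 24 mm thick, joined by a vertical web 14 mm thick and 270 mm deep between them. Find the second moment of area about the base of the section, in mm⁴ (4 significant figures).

I_base ≈ 6.593 × 10⁸ mm⁴

Decompose the section into non-overlapping parts with the origin at the bottom-left of its bounding rectangle.
Bottom flange: 240 × 24, A = 5 760 mm², y = 12 mm, Ī = 276 480 mm⁴.
Web: 14 × 270, A = 3 780 mm², y = 159 mm, Ī = 22 963 500 mm⁴.
Top flange: 240 × 24, A = 5 760 mm², y = 306 mm, Ī = 276 480 mm⁴.
Transfer each piece to the base of the section using Ī + A·d² with d = y − 0:
  bottom flange: d = 12 mm → contributes +1 105 920 mm⁴
  web: d = 159 mm → contributes +118 525 680 mm⁴
  top flange: d = 306 mm → contributes +539 619 840 mm⁴
Total I = 659 251 440 mm⁴.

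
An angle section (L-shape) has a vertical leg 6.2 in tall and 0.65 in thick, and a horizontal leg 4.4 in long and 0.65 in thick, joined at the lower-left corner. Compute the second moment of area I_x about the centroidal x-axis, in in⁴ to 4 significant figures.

Decompose the section into non-overlapping parts with the origin at the bottom-left of its bounding rectangle.
Vertical leg: 0.65 × 6.2, A = 4.03 in², y = 3.1 in, Ī = 12.9094 in⁴.
Horizontal leg (remainder): 3.75 × 0.65, A = 2.4375 in², y = 0.325 in, Ī = 0.0858203 in⁴.
Centroid: ȳ = ΣA·y / ΣA = 2.05415 in.
Transfer each piece to the centroidal x-axis using Ī + A·d² with d = y − 2.05415:
  vertical leg: d = 1.04585 in → contributes +17.3175 in⁴
  horizontal leg (remainder): d = -1.72915 in → contributes +7.37381 in⁴
Total I = 24.6913 in⁴.

I_x ≈ 24.69 in⁴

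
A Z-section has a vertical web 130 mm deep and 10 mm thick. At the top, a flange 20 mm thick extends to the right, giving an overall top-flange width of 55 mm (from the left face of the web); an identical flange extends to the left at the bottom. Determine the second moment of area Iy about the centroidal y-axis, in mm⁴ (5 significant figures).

Break the section into simple shapes (no overlaps), measuring from the bottom-left corner of the bounding box.
Web: 10 × 130, A = 1 300 mm², x = 50 mm, Ī = 10833.33 mm⁴.
Top flange (beyond web): 45 × 20, A = 900 mm², x = 77.5 mm, Ī = 151 875 mm⁴.
Bottom flange (beyond web): 45 × 20, A = 900 mm², x = 22.5 mm, Ī = 151 875 mm⁴.
Centroid: x̄ = ΣA·x / ΣA = 50 mm.
Transfer each piece to the centroidal y-axis using Ī + A·d² with d = x − 50:
  web: d = 0 mm → contributes +10833.33 mm⁴
  top flange (beyond web): d = 27.5 mm → contributes +832 500 mm⁴
  bottom flange (beyond web): d = -27.5 mm → contributes +832 500 mm⁴
Total I = 1 675 833 mm⁴.

Iy ≈ 1.6758 × 10⁶ mm⁴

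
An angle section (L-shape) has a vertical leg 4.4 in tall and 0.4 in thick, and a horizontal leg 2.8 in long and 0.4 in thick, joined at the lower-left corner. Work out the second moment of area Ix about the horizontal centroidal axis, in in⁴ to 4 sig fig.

Ix ≈ 5.337 in⁴

Treat the section as a set of non-overlapping primitives; coordinates are from the bounding-box lower-left.
Vertical leg: 0.4 × 4.4, A = 1.76 in², y = 2.2 in, Ī = 2.83947 in⁴.
Horizontal leg (remainder): 2.4 × 0.4, A = 0.96 in², y = 0.2 in, Ī = 0.0128 in⁴.
Centroid: ȳ = ΣA·y / ΣA = 1.49412 in.
Transfer each piece to the horizontal centroidal axis using Ī + A·d² with d = y − 1.49412:
  vertical leg: d = 0.705882 in → contributes +3.71642 in⁴
  horizontal leg (remainder): d = -1.29412 in → contributes +1.62055 in⁴
Total I = 5.33697 in⁴.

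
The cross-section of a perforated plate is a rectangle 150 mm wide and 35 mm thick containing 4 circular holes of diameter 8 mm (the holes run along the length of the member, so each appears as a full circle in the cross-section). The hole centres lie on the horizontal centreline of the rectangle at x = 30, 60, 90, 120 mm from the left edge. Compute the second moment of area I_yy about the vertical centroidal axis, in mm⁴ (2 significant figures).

I_yy ≈ 9.6 × 10⁶ mm⁴

Treat the section as a set of non-overlapping primitives; coordinates are from the bounding-box lower-left.
Plate: 150 × 35, A = 5 250 mm², x = 75 mm, Ī = 9 843 750 mm⁴.
Hole 1 (subtracted): ⌀8, A = 50.27 mm², x = 30 mm, Ī = 201.1 mm⁴.
Hole 2 (subtracted): ⌀8, A = 50.27 mm², x = 60 mm, Ī = 201.1 mm⁴.
Hole 3 (subtracted): ⌀8, A = 50.27 mm², x = 90 mm, Ī = 201.1 mm⁴.
Hole 4 (subtracted): ⌀8, A = 50.27 mm², x = 120 mm, Ī = 201.1 mm⁴.
By symmetry the centroid is at mid-width, x̄ = 75 mm.
Transfer each piece to the vertical centroidal axis using Ī + A·d² with d = x − 75:
  plate: d = 0 mm → contributes +9 843 750 mm⁴
  hole 1: d = -45 mm → contributes −101 989 mm⁴
  hole 2: d = -15 mm → contributes −11 511 mm⁴
  hole 3: d = 15 mm → contributes −11 511 mm⁴
  hole 4: d = 45 mm → contributes −101 989 mm⁴
Total I = 9 616 751 mm⁴.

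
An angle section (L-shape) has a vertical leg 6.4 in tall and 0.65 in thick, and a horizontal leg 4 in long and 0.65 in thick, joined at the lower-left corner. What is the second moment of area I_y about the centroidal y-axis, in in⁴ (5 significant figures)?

I_y ≈ 7.9002 in⁴

Split into non-overlapping primitives; take the origin at the lower-left of the bounding box.
Vertical leg: 0.65 × 6.4, A = 4.16 in², x = 0.325 in, Ī = 0.1464667 in⁴.
Horizontal leg (remainder): 3.35 × 0.65, A = 2.1775 in², x = 2.325 in, Ī = 2.036416 in⁴.
Centroid: x̄ = ΣA·x / ΣA = 1.012179 in.
Transfer each piece to the centroidal y-axis using Ī + A·d² with d = x − 1.012179:
  vertical leg: d = -0.6871795 in → contributes +2.110884 in⁴
  horizontal leg (remainder): d = 1.312821 in → contributes +5.789332 in⁴
Total I = 7.900216 in⁴.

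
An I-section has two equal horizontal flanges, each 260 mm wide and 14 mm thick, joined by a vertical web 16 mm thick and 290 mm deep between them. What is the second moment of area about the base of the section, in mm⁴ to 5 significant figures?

I_base ≈ 5.0218 × 10⁸ mm⁴

Split into non-overlapping primitives; take the origin at the lower-left of the bounding box.
Bottom flange: 260 × 14, A = 3 640 mm², y = 7 mm, Ī = 59453.33 mm⁴.
Web: 16 × 290, A = 4 640 mm², y = 159 mm, Ī = 32 518 667 mm⁴.
Top flange: 260 × 14, A = 3 640 mm², y = 311 mm, Ī = 59453.33 mm⁴.
Transfer each piece to the base of the section using Ī + A·d² with d = y − 0:
  bottom flange: d = 7 mm → contributes +237813.3 mm⁴
  web: d = 159 mm → contributes +149 822 507 mm⁴
  top flange: d = 311 mm → contributes +352 123 893 mm⁴
Total I = 502 184 213 mm⁴.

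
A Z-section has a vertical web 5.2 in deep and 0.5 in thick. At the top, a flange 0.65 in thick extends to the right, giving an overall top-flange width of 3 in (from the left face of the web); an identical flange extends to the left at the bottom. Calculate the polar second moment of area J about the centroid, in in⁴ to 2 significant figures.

J ≈ 32 in⁴

Split into non-overlapping primitives; take the origin at the lower-left of the bounding box.
Web: 0.5 × 5.2, A = 2.6 in², y = 2.6 in, Ī = 5.859 in⁴.
Top flange (beyond web): 2.5 × 0.65, A = 1.625 in², y = 4.875 in, Ī = 0.05721 in⁴.
Bottom flange (beyond web): 2.5 × 0.65, A = 1.625 in², y = 0.325 in, Ī = 0.05721 in⁴.
Centroid: ȳ = ΣA·y / ΣA = 2.6 in.
Transfer each piece to the centroidal x-axis using Ī + A·d² with d = y − 2.6:
  web: d = 0 in → contributes +5.859 in⁴
  top flange (beyond web): d = 2.275 in → contributes +8.468 in⁴
  bottom flange (beyond web): d = -2.275 in → contributes +8.468 in⁴
Total I = 22.79 in⁴.
For the y-axis: x̄ = 2.75 in.
Repeating about the centroidal y-axis gives I_y = 9.059 in⁴.
Polar second moment: J = I_x + I_y = 31.85 in⁴.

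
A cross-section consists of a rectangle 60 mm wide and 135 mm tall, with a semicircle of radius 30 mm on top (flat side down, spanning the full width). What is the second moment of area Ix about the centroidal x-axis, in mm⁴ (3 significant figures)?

Ix ≈ 2.01 × 10⁷ mm⁴

Split into non-overlapping primitives; take the origin at the lower-left of the bounding box.
Rectangular body: 60 × 135, A = 8 100 mm², y = 67.5 mm, Ī = 12 301 875 mm⁴.
Semicircular cap: semicircle r = 30, A = 1413.7 mm², y = 147.73 mm, Ī = 88 903 mm⁴.
Centroid: ȳ = ΣA·y / ΣA = 79.422 mm.
Transfer each piece to the centroidal x-axis using Ī + A·d² with d = y − 79.422:
  rectangular body: d = -11.922 mm → contributes +13 453 229 mm⁴
  semicircular cap: d = 68.31 mm → contributes +6 685 676 mm⁴
Total I = 20 138 905 mm⁴.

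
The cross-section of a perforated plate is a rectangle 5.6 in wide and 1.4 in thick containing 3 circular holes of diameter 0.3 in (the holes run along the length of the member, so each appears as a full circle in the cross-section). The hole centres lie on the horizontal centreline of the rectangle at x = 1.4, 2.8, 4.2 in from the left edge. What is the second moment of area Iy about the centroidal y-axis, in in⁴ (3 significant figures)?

Treat the section as a set of non-overlapping primitives; coordinates are from the bounding-box lower-left.
Plate: 5.6 × 1.4, A = 7.84 in², x = 2.8 in, Ī = 20.489 in⁴.
Hole 1 (subtracted): ⌀0.3, A = 0.070686 in², x = 1.4 in, Ī = 0.00039761 in⁴.
Hole 2 (subtracted): ⌀0.3, A = 0.070686 in², x = 2.8 in, Ī = 0.00039761 in⁴.
Hole 3 (subtracted): ⌀0.3, A = 0.070686 in², x = 4.2 in, Ī = 0.00039761 in⁴.
By symmetry the centroid is at mid-width, x̄ = 2.8 in.
Transfer each piece to the centroidal y-axis using Ī + A·d² with d = x − 2.8:
  plate: d = 0 in → contributes +20.489 in⁴
  hole 1: d = -1.4 in → contributes −0.13894 in⁴
  hole 2: d = 0 in → contributes −0.00039761 in⁴
  hole 3: d = 1.4 in → contributes −0.13894 in⁴
Total I = 20.21 in⁴.

Iy ≈ 20.2 in⁴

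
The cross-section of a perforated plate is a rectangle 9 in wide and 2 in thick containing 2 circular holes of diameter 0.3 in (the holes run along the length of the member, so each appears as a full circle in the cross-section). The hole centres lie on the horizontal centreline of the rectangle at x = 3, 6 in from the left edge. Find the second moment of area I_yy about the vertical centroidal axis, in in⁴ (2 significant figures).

I_yy ≈ 120 in⁴

Split into non-overlapping primitives; take the origin at the lower-left of the bounding box.
Plate: 9 × 2, A = 18 in², x = 4.5 in, Ī = 121.5 in⁴.
Hole 1 (subtracted): ⌀0.3, A = 0.07069 in², x = 3 in, Ī = 0.0003976 in⁴.
Hole 2 (subtracted): ⌀0.3, A = 0.07069 in², x = 6 in, Ī = 0.0003976 in⁴.
By symmetry the centroid is at mid-width, x̄ = 4.5 in.
Transfer each piece to the vertical centroidal axis using Ī + A·d² with d = x − 4.5:
  plate: d = 0 in → contributes +121.5 in⁴
  hole 1: d = -1.5 in → contributes −0.1594 in⁴
  hole 2: d = 1.5 in → contributes −0.1594 in⁴
Total I = 121.2 in⁴.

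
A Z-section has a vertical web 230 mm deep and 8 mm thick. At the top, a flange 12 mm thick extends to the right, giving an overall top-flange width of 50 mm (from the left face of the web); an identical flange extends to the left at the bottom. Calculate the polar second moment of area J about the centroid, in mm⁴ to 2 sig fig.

Decompose the section into non-overlapping parts with the origin at the bottom-left of its bounding rectangle.
Web: 8 × 230, A = 1 840 mm², y = 115 mm, Ī = 8 111 333 mm⁴.
Top flange (beyond web): 42 × 12, A = 504 mm², y = 224 mm, Ī = 6 048 mm⁴.
Bottom flange (beyond web): 42 × 12, A = 504 mm², y = 6 mm, Ī = 6 048 mm⁴.
Centroid: ȳ = ΣA·y / ΣA = 115 mm.
Transfer each piece to the centroidal x-axis using Ī + A·d² with d = y − 115:
  web: d = 0 mm → contributes +8 111 333 mm⁴
  top flange (beyond web): d = 109 mm → contributes +5 994 072 mm⁴
  bottom flange (beyond web): d = -109 mm → contributes +5 994 072 mm⁴
Total I = 20 099 477 mm⁴.
For the y-axis: x̄ = 46 mm.
Repeating about the centroidal y-axis gives I_y = 787 989 mm⁴.
Polar second moment: J = I_x + I_y = 20 887 467 mm⁴.

J ≈ 2.1 × 10⁷ mm⁴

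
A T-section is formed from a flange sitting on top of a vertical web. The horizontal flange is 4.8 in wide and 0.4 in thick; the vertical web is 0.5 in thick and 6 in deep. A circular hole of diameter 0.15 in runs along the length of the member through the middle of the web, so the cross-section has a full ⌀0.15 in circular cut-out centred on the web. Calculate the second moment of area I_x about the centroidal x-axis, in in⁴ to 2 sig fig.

Break the section into simple shapes (no overlaps), measuring from the bottom-left corner of the bounding box.
Flange: 4.8 × 0.4, A = 1.92 in², y = 6.2 in, Ī = 0.0256 in⁴.
Web: 0.5 × 6, A = 3 in², y = 3 in, Ī = 9 in⁴.
Hole (subtracted): ⌀0.15, A = 0.01767 in², y = 3 in, Ī = 0.00002485 in⁴.
Centroid: ȳ = ΣA·y / ΣA = 4.253 in.
Transfer each piece to the centroidal x-axis using Ī + A·d² with d = y − 4.253:
  flange: d = 1.947 in → contributes +7.302 in⁴
  web: d = -1.253 in → contributes +13.71 in⁴
  hole: d = -1.253 in → contributes −0.02778 in⁴
Total I = 20.99 in⁴.

I_x ≈ 21 in⁴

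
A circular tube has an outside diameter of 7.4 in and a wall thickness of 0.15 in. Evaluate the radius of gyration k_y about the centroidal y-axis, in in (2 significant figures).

Treat the section as a set of non-overlapping primitives; coordinates are from the bounding-box lower-left.
Outer circle: ⌀7.4, A = 43.01 in², x = 3.7 in, Ī = 147.2 in⁴.
Bore (subtracted): ⌀7.1, A = 39.59 in², x = 3.7 in, Ī = 124.7 in⁴.
By symmetry the centroid is at mid-width, x̄ = 3.7 in.
All pieces are centred on the centroidal y-axis, so I = ΣĪ (holes subtracted) = 22.46 in⁴.
Radius of gyration: k = √(I/A) = √(22.46 / 3.416) = 2.564 in.

k_y ≈ 2.6 in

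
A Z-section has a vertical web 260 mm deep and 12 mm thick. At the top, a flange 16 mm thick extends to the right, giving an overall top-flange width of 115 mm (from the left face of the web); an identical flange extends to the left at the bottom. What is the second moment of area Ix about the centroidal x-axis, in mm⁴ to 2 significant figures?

Ix ≈ 6.7 × 10⁷ mm⁴

Break the section into simple shapes (no overlaps), measuring from the bottom-left corner of the bounding box.
Web: 12 × 260, A = 3 120 mm², y = 130 mm, Ī = 17 576 000 mm⁴.
Top flange (beyond web): 103 × 16, A = 1 648 mm², y = 252 mm, Ī = 35 157 mm⁴.
Bottom flange (beyond web): 103 × 16, A = 1 648 mm², y = 8 mm, Ī = 35 157 mm⁴.
Centroid: ȳ = ΣA·y / ΣA = 130 mm.
Transfer each piece to the centroidal x-axis using Ī + A·d² with d = y − 130:
  web: d = 0 mm → contributes +17 576 000 mm⁴
  top flange (beyond web): d = 122 mm → contributes +24 563 989 mm⁴
  bottom flange (beyond web): d = -122 mm → contributes +24 563 989 mm⁴
Total I = 66 703 979 mm⁴.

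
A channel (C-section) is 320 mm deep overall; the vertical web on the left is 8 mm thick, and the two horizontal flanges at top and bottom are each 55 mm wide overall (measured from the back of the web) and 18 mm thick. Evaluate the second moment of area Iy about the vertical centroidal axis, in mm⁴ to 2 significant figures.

Iy ≈ 1.1 × 10⁶ mm⁴

Treat the section as a set of non-overlapping primitives; coordinates are from the bounding-box lower-left.
Web: 8 × 320, A = 2 560 mm², x = 4 mm, Ī = 13 653 mm⁴.
Top flange (beyond web): 47 × 18, A = 846 mm², x = 31.5 mm, Ī = 155 735 mm⁴.
Bottom flange (beyond web): 47 × 18, A = 846 mm², x = 31.5 mm, Ī = 155 735 mm⁴.
Centroid: x̄ = ΣA·x / ΣA = 14.94 mm.
Transfer each piece to the vertical centroidal axis using Ī + A·d² with d = x − 14.94:
  web: d = -10.94 mm → contributes +320 216 mm⁴
  top flange (beyond web): d = 16.56 mm → contributes +387 650 mm⁴
  bottom flange (beyond web): d = 16.56 mm → contributes +387 650 mm⁴
Total I = 1 095 516 mm⁴.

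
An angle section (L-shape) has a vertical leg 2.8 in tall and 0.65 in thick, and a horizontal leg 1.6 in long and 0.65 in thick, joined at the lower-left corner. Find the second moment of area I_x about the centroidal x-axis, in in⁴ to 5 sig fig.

Break the section into simple shapes (no overlaps), measuring from the bottom-left corner of the bounding box.
Vertical leg: 0.65 × 2.8, A = 1.82 in², y = 1.4 in, Ī = 1.189067 in⁴.
Horizontal leg (remainder): 0.95 × 0.65, A = 0.6175 in², y = 0.325 in, Ī = 0.02174115 in⁴.
Centroid: ȳ = ΣA·y / ΣA = 1.127667 in.
Transfer each piece to the centroidal x-axis using Ī + A·d² with d = y − 1.127667:
  vertical leg: d = 0.2723333 in → contributes +1.324048 in⁴
  horizontal leg (remainder): d = -0.8026667 in → contributes +0.4195802 in⁴
Total I = 1.743628 in⁴.

I_x ≈ 1.7436 in⁴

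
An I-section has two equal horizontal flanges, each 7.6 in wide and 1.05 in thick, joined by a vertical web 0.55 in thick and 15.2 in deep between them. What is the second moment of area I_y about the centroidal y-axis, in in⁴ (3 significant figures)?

I_y ≈ 77.0 in⁴

Decompose the section into non-overlapping parts with the origin at the bottom-left of its bounding rectangle.
Bottom flange: 7.6 × 1.05, A = 7.98 in², x = 3.8 in, Ī = 38.41 in⁴.
Web: 0.55 × 15.2, A = 8.36 in², x = 3.8 in, Ī = 0.21074 in⁴.
Top flange: 7.6 × 1.05, A = 7.98 in², x = 3.8 in, Ī = 38.41 in⁴.
By symmetry the centroid is at mid-width, x̄ = 3.8 in.
All pieces are centred on the centroidal y-axis, so I = ΣĪ = 77.032 in⁴.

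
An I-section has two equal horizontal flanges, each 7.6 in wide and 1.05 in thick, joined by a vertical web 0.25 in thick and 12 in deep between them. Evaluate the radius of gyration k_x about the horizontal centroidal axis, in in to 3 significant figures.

k_x ≈ 6.15 in

Split into non-overlapping primitives; take the origin at the lower-left of the bounding box.
Bottom flange: 7.6 × 1.05, A = 7.98 in², y = 0.525 in, Ī = 0.73316 in⁴.
Web: 0.25 × 12, A = 3 in², y = 7.05 in, Ī = 36 in⁴.
Top flange: 7.6 × 1.05, A = 7.98 in², y = 13.575 in, Ī = 0.73316 in⁴.
By symmetry the centroid is at mid-height, ȳ = 7.05 in.
Transfer each piece to the horizontal centroidal axis using Ī + A·d² with d = y − 7.05:
  bottom flange: d = -6.525 in → contributes +340.49 in⁴
  web: d = 0 in → contributes +36 in⁴
  top flange: d = 6.525 in → contributes +340.49 in⁴
Total I = 716.97 in⁴.
Radius of gyration: k = √(I/A) = √(716.97 / 18.96) = 6.1494 in.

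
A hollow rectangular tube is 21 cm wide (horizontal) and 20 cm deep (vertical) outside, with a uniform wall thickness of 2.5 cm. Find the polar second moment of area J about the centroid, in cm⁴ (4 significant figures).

J ≈ 1.982 × 10⁴ cm⁴

Break the section into simple shapes (no overlaps), measuring from the bottom-left corner of the bounding box.
Outer rectangle: 21 × 20, A = 420 cm², y = 10 cm, Ī = 14 000 cm⁴.
Inner void (subtracted): 16 × 15, A = 240 cm², y = 10 cm, Ī = 4 500 cm⁴.
By symmetry the centroid is at mid-height, ȳ = 10 cm.
All pieces are centred on the centroidal x-axis, so I = ΣĪ (holes subtracted) = 9 500 cm⁴.
Repeating about the centroidal y-axis gives I_y = 10 315 cm⁴.
Polar second moment: J = I_x + I_y = 19 815 cm⁴.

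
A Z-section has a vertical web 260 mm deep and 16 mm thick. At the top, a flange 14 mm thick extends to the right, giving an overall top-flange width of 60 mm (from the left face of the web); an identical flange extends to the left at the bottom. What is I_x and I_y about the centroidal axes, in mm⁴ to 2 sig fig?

I_x ≈ 4.2 × 10⁷ mm⁴, I_y ≈ 1.4 × 10⁶ mm⁴

Split into non-overlapping primitives; take the origin at the lower-left of the bounding box.
Web: 16 × 260, A = 4 160 mm², y = 130 mm, Ī = 23 434 667 mm⁴.
Top flange (beyond web): 44 × 14, A = 616 mm², y = 253 mm, Ī = 10 061 mm⁴.
Bottom flange (beyond web): 44 × 14, A = 616 mm², y = 7 mm, Ī = 10 061 mm⁴.
Centroid: ȳ = ΣA·y / ΣA = 130 mm.
Transfer each piece to the centroidal x-axis using Ī + A·d² with d = y − 130:
  web: d = 0 mm → contributes +23 434 667 mm⁴
  top flange (beyond web): d = 123 mm → contributes +9 329 525 mm⁴
  bottom flange (beyond web): d = -123 mm → contributes +9 329 525 mm⁴
Total I = 42 093 717 mm⁴.
For the y-axis: x̄ = 52 mm.
Repeating about the centroidal y-axis gives I_y = 1 396 309 mm⁴.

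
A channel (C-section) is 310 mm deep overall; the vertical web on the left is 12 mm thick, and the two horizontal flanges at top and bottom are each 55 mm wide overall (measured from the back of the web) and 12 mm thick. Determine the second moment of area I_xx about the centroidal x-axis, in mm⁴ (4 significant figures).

Treat the section as a set of non-overlapping primitives; coordinates are from the bounding-box lower-left.
Web: 12 × 310, A = 3 720 mm², y = 155 mm, Ī = 29 791 000 mm⁴.
Top flange (beyond web): 43 × 12, A = 516 mm², y = 304 mm, Ī = 6 192 mm⁴.
Bottom flange (beyond web): 43 × 12, A = 516 mm², y = 6 mm, Ī = 6 192 mm⁴.
By symmetry the centroid is at mid-height, ȳ = 155 mm.
Transfer each piece to the centroidal x-axis using Ī + A·d² with d = y − 155:
  web: d = 0 mm → contributes +29 791 000 mm⁴
  top flange (beyond web): d = 149 mm → contributes +11 461 908 mm⁴
  bottom flange (beyond web): d = -149 mm → contributes +11 461 908 mm⁴
Total I = 52 714 816 mm⁴.

I_xx ≈ 5.271 × 10⁷ mm⁴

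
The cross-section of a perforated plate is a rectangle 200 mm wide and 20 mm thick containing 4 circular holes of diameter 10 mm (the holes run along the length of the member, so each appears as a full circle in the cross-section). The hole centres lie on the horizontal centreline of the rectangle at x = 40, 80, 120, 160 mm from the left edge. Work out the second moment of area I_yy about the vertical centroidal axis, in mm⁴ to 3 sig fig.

Break the section into simple shapes (no overlaps), measuring from the bottom-left corner of the bounding box.
Plate: 200 × 20, A = 4 000 mm², x = 100 mm, Ī = 13 333 333 mm⁴.
Hole 1 (subtracted): ⌀10, A = 78.54 mm², x = 40 mm, Ī = 490.87 mm⁴.
Hole 2 (subtracted): ⌀10, A = 78.54 mm², x = 80 mm, Ī = 490.87 mm⁴.
Hole 3 (subtracted): ⌀10, A = 78.54 mm², x = 120 mm, Ī = 490.87 mm⁴.
Hole 4 (subtracted): ⌀10, A = 78.54 mm², x = 160 mm, Ī = 490.87 mm⁴.
By symmetry the centroid is at mid-width, x̄ = 100 mm.
Transfer each piece to the vertical centroidal axis using Ī + A·d² with d = x − 100:
  plate: d = 0 mm → contributes +13 333 333 mm⁴
  hole 1: d = -60 mm → contributes −283 234 mm⁴
  hole 2: d = -20 mm → contributes −31 907 mm⁴
  hole 3: d = 20 mm → contributes −31 907 mm⁴
  hole 4: d = 60 mm → contributes −283 234 mm⁴
Total I = 12 703 051 mm⁴.

I_yy ≈ 1.27 × 10⁷ mm⁴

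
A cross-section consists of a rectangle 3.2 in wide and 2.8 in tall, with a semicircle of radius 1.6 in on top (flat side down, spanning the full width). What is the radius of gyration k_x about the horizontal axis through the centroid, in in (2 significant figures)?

Treat the section as a set of non-overlapping primitives; coordinates are from the bounding-box lower-left.
Rectangular body: 3.2 × 2.8, A = 8.96 in², y = 1.4 in, Ī = 5.854 in⁴.
Semicircular cap: semicircle r = 1.6, A = 4.021 in², y = 3.479 in, Ī = 0.7193 in⁴.
Centroid: ȳ = ΣA·y / ΣA = 2.044 in.
Transfer each piece to the horizontal axis through the centroid using Ī + A·d² with d = y − 2.044:
  rectangular body: d = -0.644 in → contributes +9.57 in⁴
  semicircular cap: d = 1.435 in → contributes +9 in⁴
Total I = 18.57 in⁴.
Radius of gyration: k = √(I/A) = √(18.57 / 12.98) = 1.196 in.

k_x ≈ 1.2 in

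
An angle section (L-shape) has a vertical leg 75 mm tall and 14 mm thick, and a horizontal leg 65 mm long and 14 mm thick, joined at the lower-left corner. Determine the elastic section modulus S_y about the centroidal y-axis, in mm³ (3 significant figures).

S_y ≈ 1.38 × 10⁴ mm³

Break the section into simple shapes (no overlaps), measuring from the bottom-left corner of the bounding box.
Vertical leg: 14 × 75, A = 1 050 mm², x = 7 mm, Ī = 17 150 mm⁴.
Horizontal leg (remainder): 51 × 14, A = 714 mm², x = 39.5 mm, Ī = 154 760 mm⁴.
Centroid: x̄ = ΣA·x / ΣA = 20.155 mm.
Transfer each piece to the centroidal y-axis using Ī + A·d² with d = x − 20.155:
  vertical leg: d = -13.155 mm → contributes +198 850 mm⁴
  horizontal leg (remainder): d = 19.345 mm → contributes +421 966 mm⁴
Total I = 620 816 mm⁴.
Extreme fibre distance c = 44.845 mm; S = I/c = 13 844 mm³.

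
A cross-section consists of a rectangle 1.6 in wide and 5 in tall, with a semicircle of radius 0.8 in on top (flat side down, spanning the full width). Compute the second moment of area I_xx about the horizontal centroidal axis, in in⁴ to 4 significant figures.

Treat the section as a set of non-overlapping primitives; coordinates are from the bounding-box lower-left.
Rectangular body: 1.6 × 5, A = 8 in², y = 2.5 in, Ī = 16.6667 in⁴.
Semicircular cap: semicircle r = 0.8, A = 1.00531 in², y = 5.33953 in, Ī = 0.0449565 in⁴.
Centroid: ȳ = ΣA·y / ΣA = 2.81699 in.
Transfer each piece to the horizontal centroidal axis using Ī + A·d² with d = y − 2.81699:
  rectangular body: d = -0.316992 in → contributes +17.4705 in⁴
  semicircular cap: d = 2.52254 in → contributes +6.44195 in⁴
Total I = 23.9125 in⁴.

I_xx ≈ 23.91 in⁴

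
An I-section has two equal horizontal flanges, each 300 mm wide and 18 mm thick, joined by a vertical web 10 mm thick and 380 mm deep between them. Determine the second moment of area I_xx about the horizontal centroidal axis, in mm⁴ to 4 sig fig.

Decompose the section into non-overlapping parts with the origin at the bottom-left of its bounding rectangle.
Bottom flange: 300 × 18, A = 5 400 mm², y = 9 mm, Ī = 145 800 mm⁴.
Web: 10 × 380, A = 3 800 mm², y = 208 mm, Ī = 45 726 667 mm⁴.
Top flange: 300 × 18, A = 5 400 mm², y = 407 mm, Ī = 145 800 mm⁴.
By symmetry the centroid is at mid-height, ȳ = 208 mm.
Transfer each piece to the horizontal centroidal axis using Ī + A·d² with d = y − 208:
  bottom flange: d = -199 mm → contributes +213 991 200 mm⁴
  web: d = 0 mm → contributes +45 726 667 mm⁴
  top flange: d = 199 mm → contributes +213 991 200 mm⁴
Total I = 473 709 067 mm⁴.

I_xx ≈ 4.737 × 10⁸ mm⁴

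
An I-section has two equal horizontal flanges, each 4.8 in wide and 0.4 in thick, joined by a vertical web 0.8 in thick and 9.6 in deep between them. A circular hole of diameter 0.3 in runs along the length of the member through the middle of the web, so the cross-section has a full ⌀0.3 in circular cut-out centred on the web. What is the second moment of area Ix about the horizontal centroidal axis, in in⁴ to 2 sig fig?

Ix ≈ 160 in⁴

Break the section into simple shapes (no overlaps), measuring from the bottom-left corner of the bounding box.
Bottom flange: 4.8 × 0.4, A = 1.92 in², y = 0.2 in, Ī = 0.0256 in⁴.
Web: 0.8 × 9.6, A = 7.68 in², y = 5.2 in, Ī = 58.98 in⁴.
Top flange: 4.8 × 0.4, A = 1.92 in², y = 10.2 in, Ī = 0.0256 in⁴.
Hole (subtracted): ⌀0.3, A = 0.07069 in², y = 5.2 in, Ī = 0.0003976 in⁴.
By symmetry the centroid is at mid-height, ȳ = 5.2 in.
Transfer each piece to the horizontal centroidal axis using Ī + A·d² with d = y − 5.2:
  bottom flange: d = -5 in → contributes +48.03 in⁴
  web: d = 0 in → contributes +58.98 in⁴
  top flange: d = 5 in → contributes +48.03 in⁴
  hole: d = 0 in → contributes −0.0003976 in⁴
Total I = 155 in⁴.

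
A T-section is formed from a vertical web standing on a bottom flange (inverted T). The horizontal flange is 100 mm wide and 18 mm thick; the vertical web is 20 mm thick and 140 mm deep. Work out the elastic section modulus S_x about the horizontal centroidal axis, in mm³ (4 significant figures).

Split into non-overlapping primitives; take the origin at the lower-left of the bounding box.
Flange: 100 × 18, A = 1 800 mm², y = 9 mm, Ī = 48 600 mm⁴.
Web: 20 × 140, A = 2 800 mm², y = 88 mm, Ī = 4 573 333 mm⁴.
Centroid: ȳ = ΣA·y / ΣA = 57.087 mm.
Transfer each piece to the horizontal centroidal axis using Ī + A·d² with d = y − 57.087:
  flange: d = -48.087 mm → contributes +4 210 840 mm⁴
  web: d = 30.913 mm → contributes +7 249 059 mm⁴
Total I = 11 459 899 mm⁴.
Extreme fibre distance c = 100.913 mm; S = I/c = 113 562 mm³.

S_x ≈ 1.136 × 10⁵ mm³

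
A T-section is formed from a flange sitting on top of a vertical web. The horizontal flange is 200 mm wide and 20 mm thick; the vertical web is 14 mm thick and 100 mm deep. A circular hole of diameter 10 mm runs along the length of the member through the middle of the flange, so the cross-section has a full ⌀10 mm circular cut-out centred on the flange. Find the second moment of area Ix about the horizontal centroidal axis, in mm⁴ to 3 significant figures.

Ix ≈ 5.01 × 10⁶ mm⁴

Treat the section as a set of non-overlapping primitives; coordinates are from the bounding-box lower-left.
Flange: 200 × 20, A = 4 000 mm², y = 110 mm, Ī = 133 333 mm⁴.
Web: 14 × 100, A = 1 400 mm², y = 50 mm, Ī = 1 166 667 mm⁴.
Hole (subtracted): ⌀10, A = 78.54 mm², y = 110 mm, Ī = 490.87 mm⁴.
Centroid: ȳ = ΣA·y / ΣA = 94.215 mm.
Transfer each piece to the horizontal centroidal axis using Ī + A·d² with d = y − 94.215:
  flange: d = 15.785 mm → contributes +1 130 016 mm⁴
  web: d = -44.215 mm → contributes +3 903 602 mm⁴
  hole: d = 15.785 mm → contributes −20 061 mm⁴
Total I = 5 013 557 mm⁴.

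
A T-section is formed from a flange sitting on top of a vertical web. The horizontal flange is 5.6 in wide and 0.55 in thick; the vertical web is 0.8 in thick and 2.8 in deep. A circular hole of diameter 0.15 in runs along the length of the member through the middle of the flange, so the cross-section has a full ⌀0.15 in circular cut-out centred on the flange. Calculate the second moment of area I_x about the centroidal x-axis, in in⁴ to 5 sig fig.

I_x ≈ 5.1707 in⁴

Decompose the section into non-overlapping parts with the origin at the bottom-left of its bounding rectangle.
Flange: 5.6 × 0.55, A = 3.08 in², y = 3.075 in, Ī = 0.07764167 in⁴.
Web: 0.8 × 2.8, A = 2.24 in², y = 1.4 in, Ī = 1.463467 in⁴.
Hole (subtracted): ⌀0.15, A = 0.01767146 in², y = 3.075 in, Ī = 0.00002485049 in⁴.
Centroid: ȳ = ΣA·y / ΣA = 2.367386 in.
Transfer each piece to the centroidal x-axis using Ī + A·d² with d = y − 2.367386:
  flange: d = 0.7076136 in → contributes +1.61985 in⁴
  web: d = -0.9673864 in → contributes +3.55974 in⁴
  hole: d = 0.7076136 in → contributes −0.008873251 in⁴
Total I = 5.170717 in⁴.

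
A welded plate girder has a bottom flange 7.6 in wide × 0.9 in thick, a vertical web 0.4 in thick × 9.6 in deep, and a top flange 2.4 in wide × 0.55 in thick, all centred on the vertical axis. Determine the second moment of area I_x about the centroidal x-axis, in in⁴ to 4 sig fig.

Decompose the section into non-overlapping parts with the origin at the bottom-left of its bounding rectangle.
Bottom plate: 7.6 × 0.9, A = 6.84 in², y = 0.45 in, Ī = 0.4617 in⁴.
Web plate: 0.4 × 9.6, A = 3.84 in², y = 5.7 in, Ī = 29.4912 in⁴.
Top plate: 2.4 × 0.55, A = 1.32 in², y = 10.775 in, Ī = 0.033275 in⁴.
Centroid: ȳ = ΣA·y / ΣA = 3.26575 in.
Transfer each piece to the centroidal x-axis using Ī + A·d² with d = y − 3.26575:
  bottom plate: d = -2.81575 in → contributes +54.6923 in⁴
  web plate: d = 2.43425 in → contributes +52.2454 in⁴
  top plate: d = 7.50925 in → contributes +74.4665 in⁴
Total I = 181.404 in⁴.

I_x ≈ 181.4 in⁴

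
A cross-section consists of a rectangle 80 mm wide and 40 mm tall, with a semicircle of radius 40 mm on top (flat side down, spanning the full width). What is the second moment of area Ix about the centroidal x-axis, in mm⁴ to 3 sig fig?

Break the section into simple shapes (no overlaps), measuring from the bottom-left corner of the bounding box.
Rectangular body: 80 × 40, A = 3 200 mm², y = 20 mm, Ī = 426 667 mm⁴.
Semicircular cap: semicircle r = 40, A = 2513.3 mm², y = 56.977 mm, Ī = 280 978 mm⁴.
Centroid: ȳ = ΣA·y / ΣA = 36.266 mm.
Transfer each piece to the centroidal x-axis using Ī + A·d² with d = y − 36.266:
  rectangular body: d = -16.266 mm → contributes +1 273 332 mm⁴
  semicircular cap: d = 20.711 mm → contributes +1 358 986 mm⁴
Total I = 2 632 318 mm⁴.

Ix ≈ 2.63 × 10⁶ mm⁴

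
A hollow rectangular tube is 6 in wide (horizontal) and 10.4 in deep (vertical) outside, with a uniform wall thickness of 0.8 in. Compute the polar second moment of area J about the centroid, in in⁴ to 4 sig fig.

Split into non-overlapping primitives; take the origin at the lower-left of the bounding box.
Outer rectangle: 6 × 10.4, A = 62.4 in², y = 5.2 in, Ī = 562.432 in⁴.
Inner void (subtracted): 4.4 × 8.8, A = 38.72 in², y = 5.2 in, Ī = 249.873 in⁴.
By symmetry the centroid is at mid-height, ȳ = 5.2 in.
All pieces are centred on the centroidal x-axis, so I = ΣĪ (holes subtracted) = 312.559 in⁴.
Repeating about the centroidal y-axis gives I_y = 124.732 in⁴.
Polar second moment: J = I_x + I_y = 437.291 in⁴.

J ≈ 437.3 in⁴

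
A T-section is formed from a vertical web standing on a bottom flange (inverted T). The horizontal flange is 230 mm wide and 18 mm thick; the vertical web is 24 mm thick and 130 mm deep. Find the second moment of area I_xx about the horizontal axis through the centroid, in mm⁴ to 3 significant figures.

I_xx ≈ 1.42 × 10⁷ mm⁴

Split into non-overlapping primitives; take the origin at the lower-left of the bounding box.
Flange: 230 × 18, A = 4 140 mm², y = 9 mm, Ī = 111 780 mm⁴.
Web: 24 × 130, A = 3 120 mm², y = 83 mm, Ī = 4 394 000 mm⁴.
Centroid: ȳ = ΣA·y / ΣA = 40.802 mm.
Transfer each piece to the horizontal axis through the centroid using Ī + A·d² with d = y − 40.802:
  flange: d = -31.802 mm → contributes +4 298 749 mm⁴
  web: d = 42.198 mm → contributes +9 949 786 mm⁴
Total I = 14 248 534 mm⁴.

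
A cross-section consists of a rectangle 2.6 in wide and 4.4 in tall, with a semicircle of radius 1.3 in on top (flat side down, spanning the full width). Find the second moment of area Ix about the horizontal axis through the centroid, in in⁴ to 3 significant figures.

Treat the section as a set of non-overlapping primitives; coordinates are from the bounding-box lower-left.
Rectangular body: 2.6 × 4.4, A = 11.44 in², y = 2.2 in, Ī = 18.457 in⁴.
Semicircular cap: semicircle r = 1.3, A = 2.6546 in², y = 4.9517 in, Ī = 0.31348 in⁴.
Centroid: ȳ = ΣA·y / ΣA = 2.7183 in.
Transfer each piece to the horizontal axis through the centroid using Ī + A·d² with d = y − 2.7183:
  rectangular body: d = -0.51827 in → contributes +21.529 in⁴
  semicircular cap: d = 2.2335 in → contributes +13.556 in⁴
Total I = 35.085 in⁴.

Ix ≈ 35.1 in⁴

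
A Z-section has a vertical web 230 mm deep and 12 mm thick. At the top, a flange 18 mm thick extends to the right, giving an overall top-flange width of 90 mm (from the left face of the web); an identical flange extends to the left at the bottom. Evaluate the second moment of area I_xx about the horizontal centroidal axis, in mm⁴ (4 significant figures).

Break the section into simple shapes (no overlaps), measuring from the bottom-left corner of the bounding box.
Web: 12 × 230, A = 2 760 mm², y = 115 mm, Ī = 12 167 000 mm⁴.
Top flange (beyond web): 78 × 18, A = 1 404 mm², y = 221 mm, Ī = 37 908 mm⁴.
Bottom flange (beyond web): 78 × 18, A = 1 404 mm², y = 9 mm, Ī = 37 908 mm⁴.
Centroid: ȳ = ΣA·y / ΣA = 115 mm.
Transfer each piece to the horizontal centroidal axis using Ī + A·d² with d = y − 115:
  web: d = 0 mm → contributes +12 167 000 mm⁴
  top flange (beyond web): d = 106 mm → contributes +15 813 252 mm⁴
  bottom flange (beyond web): d = -106 mm → contributes +15 813 252 mm⁴
Total I = 43 793 504 mm⁴.

I_xx ≈ 4.379 × 10⁷ mm⁴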